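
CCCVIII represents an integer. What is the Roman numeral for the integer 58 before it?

CCCVIII = 308
308 - 58 = 250

CCL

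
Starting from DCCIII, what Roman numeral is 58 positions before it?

DCCIII = 703
703 - 58 = 645

DCXLV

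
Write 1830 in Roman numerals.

Convert 1830 to Roman numerals:
  1830 contains 1×1000 (M)
  830 contains 1×500 (D)
  330 contains 3×100 (CCC)
  30 contains 3×10 (XXX)

MDCCCXXX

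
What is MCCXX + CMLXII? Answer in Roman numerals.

MCCXX = 1220
CMLXII = 962
1220 + 962 = 2182

MMCLXXXII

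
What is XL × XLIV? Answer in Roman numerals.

XL = 40
XLIV = 44
40 × 44 = 1760

MDCCLX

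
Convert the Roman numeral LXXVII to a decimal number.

LXXVII: L=50, X=10, X=10, V=5, I=1, I=1
50 + 10 + 10 + 5 + 1 + 1 = 77

77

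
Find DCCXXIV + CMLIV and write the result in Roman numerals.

DCCXXIV = 724
CMLIV = 954
724 + 954 = 1678

MDCLXXVIII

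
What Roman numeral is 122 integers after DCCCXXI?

DCCCXXI = 821
821 + 122 = 943

CMXLIII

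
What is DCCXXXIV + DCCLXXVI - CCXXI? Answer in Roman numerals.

DCCXXXIV = 734, DCCLXXVI = 776, CCXXI = 221
734 + 776 = 1510
1510 - 221 = 1289

MCCLXXXIX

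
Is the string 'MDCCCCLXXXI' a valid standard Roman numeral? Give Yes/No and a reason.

'MDCCCCLXXXI': More than 3 consecutive C's

No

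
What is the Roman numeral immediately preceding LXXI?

LXXI = 71, so the previous integer is 71 - 1 = 70

LXX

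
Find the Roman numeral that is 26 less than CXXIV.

CXXIV = 124
124 - 26 = 98

XCVIII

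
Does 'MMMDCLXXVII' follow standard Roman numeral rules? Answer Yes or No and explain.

'MMMDCLXXVII': Check the rules: uses only the symbols I, V, X, L, C, D, M; no symbol is repeated more than three times in a row; V, L and D each appear at most once; no smaller symbol precedes a larger one (values never increase from left to right). Value: M (1000) + M (1000) + M (1000) + D (500) + C (100) + L (50) + X (10) + X (10) + V (5) + I (1) + I (1) = 3677. So it is a valid standard Roman numeral.

Yes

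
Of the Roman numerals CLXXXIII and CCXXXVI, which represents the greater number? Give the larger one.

CLXXXIII = 183
CCXXXVI = 236
236 is larger

CCXXXVI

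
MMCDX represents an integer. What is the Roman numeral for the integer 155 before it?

MMCDX = 2410
2410 - 155 = 2255

MMCCLV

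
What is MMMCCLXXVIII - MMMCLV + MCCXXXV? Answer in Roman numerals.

MMMCCLXXVIII = 3278, MMMCLV = 3155, MCCXXXV = 1235
3278 - 3155 = 123
123 + 1235 = 1358

MCCCLVIII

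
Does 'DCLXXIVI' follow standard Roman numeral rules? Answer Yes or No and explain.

'DCLXXIVI': I cannot come right after the subtractive pair IV: once I is subtracted in IV, the next symbol must be smaller than I

No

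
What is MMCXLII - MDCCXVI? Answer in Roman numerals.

MMCXLII = 2142
MDCCXVI = 1716
2142 - 1716 = 426

CDXXVI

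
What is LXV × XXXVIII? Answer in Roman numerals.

LXV = 65
XXXVIII = 38
65 × 38 = 2470

MMCDLXX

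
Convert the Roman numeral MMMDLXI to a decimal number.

MMMDLXI: M=1000, M=1000, M=1000, D=500, L=50, X=10, I=1
1000 + 1000 + 1000 + 500 + 50 + 10 + 1 = 3561

3561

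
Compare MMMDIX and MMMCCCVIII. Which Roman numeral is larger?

MMMDIX = 3509
MMMCCCVIII = 3308
3509 is larger

MMMDIX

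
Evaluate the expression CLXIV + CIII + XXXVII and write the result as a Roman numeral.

CLXIV = 164, CIII = 103, XXXVII = 37
164 + 103 = 267
267 + 37 = 304

CCCIV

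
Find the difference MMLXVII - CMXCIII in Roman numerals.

MMLXVII = 2067
CMXCIII = 993
2067 - 993 = 1074

MLXXIV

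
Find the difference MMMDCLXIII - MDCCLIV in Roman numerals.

MMMDCLXIII = 3663
MDCCLIV = 1754
3663 - 1754 = 1909

MCMIX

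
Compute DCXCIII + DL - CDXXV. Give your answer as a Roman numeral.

DCXCIII = 693, DL = 550, CDXXV = 425
693 + 550 = 1243
1243 - 425 = 818

DCCCXVIII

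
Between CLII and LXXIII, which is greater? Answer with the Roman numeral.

CLII = 152
LXXIII = 73
152 is larger

CLII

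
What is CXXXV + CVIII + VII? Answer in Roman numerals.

CXXXV = 135, CVIII = 108, VII = 7
135 + 108 = 243
243 + 7 = 250

CCL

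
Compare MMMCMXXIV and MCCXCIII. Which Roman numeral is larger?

MMMCMXXIV = 3924
MCCXCIII = 1293
3924 is larger

MMMCMXXIV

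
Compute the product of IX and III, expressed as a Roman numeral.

IX = 9
III = 3
9 × 3 = 27

XXVII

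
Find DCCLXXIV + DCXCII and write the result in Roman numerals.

DCCLXXIV = 774
DCXCII = 692
774 + 692 = 1466

MCDLXVI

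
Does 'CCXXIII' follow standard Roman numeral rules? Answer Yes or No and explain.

'CCXXIII': Check the rules: uses only the symbols I, V, X, L, C, D, M; no symbol is repeated more than three times in a row; V, L and D each appear at most once; no smaller symbol precedes a larger one (values never increase from left to right). Value: C (100) + C (100) + X (10) + X (10) + I (1) + I (1) + I (1) = 223. So it is a valid standard Roman numeral.

Yes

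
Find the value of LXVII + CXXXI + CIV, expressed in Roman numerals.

LXVII = 67, CXXXI = 131, CIV = 104
67 + 131 = 198
198 + 104 = 302

CCCII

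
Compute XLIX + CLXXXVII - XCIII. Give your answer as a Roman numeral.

XLIX = 49, CLXXXVII = 187, XCIII = 93
49 + 187 = 236
236 - 93 = 143

CXLIII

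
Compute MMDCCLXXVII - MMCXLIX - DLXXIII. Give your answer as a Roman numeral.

MMDCCLXXVII = 2777, MMCXLIX = 2149, DLXXIII = 573
2777 - 2149 = 628
628 - 573 = 55

LV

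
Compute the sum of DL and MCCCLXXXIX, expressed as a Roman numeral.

DL = 550
MCCCLXXXIX = 1389
550 + 1389 = 1939

MCMXXXIX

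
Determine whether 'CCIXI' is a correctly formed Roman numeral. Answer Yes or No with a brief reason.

'CCIXI': I cannot come right after the subtractive pair IX: once I is subtracted in IX, the next symbol must be smaller than I

No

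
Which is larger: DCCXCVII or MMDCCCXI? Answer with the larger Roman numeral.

DCCXCVII = 797
MMDCCCXI = 2811
2811 is larger

MMDCCCXI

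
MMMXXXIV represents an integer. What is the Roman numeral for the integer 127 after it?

MMMXXXIV = 3034
3034 + 127 = 3161

MMMCLXI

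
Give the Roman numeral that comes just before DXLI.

DXLI = 541, so the previous integer is 541 - 1 = 540

DXL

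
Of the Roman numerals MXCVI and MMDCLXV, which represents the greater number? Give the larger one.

MXCVI = 1096
MMDCLXV = 2665
2665 is larger

MMDCLXV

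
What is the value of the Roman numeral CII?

CII: C=100, I=1, I=1
100 + 1 + 1 = 102

102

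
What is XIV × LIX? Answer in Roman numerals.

XIV = 14
LIX = 59
14 × 59 = 826

DCCCXXVI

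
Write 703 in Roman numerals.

Convert 703 to Roman numerals:
  703 contains 1×500 (D)
  203 contains 2×100 (CC)
  3 contains 3×1 (III)

DCCIII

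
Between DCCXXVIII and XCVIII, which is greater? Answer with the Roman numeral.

DCCXXVIII = 728
XCVIII = 98
728 is larger

DCCXXVIII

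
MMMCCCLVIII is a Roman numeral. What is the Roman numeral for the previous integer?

MMMCCCLVIII = 3358, so the previous integer is 3358 - 1 = 3357

MMMCCCLVII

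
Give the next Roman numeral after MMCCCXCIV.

MMCCCXCIV = 2394, so the next integer is 2394 + 1 = 2395

MMCCCXCV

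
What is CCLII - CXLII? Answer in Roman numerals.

CCLII = 252
CXLII = 142
252 - 142 = 110

CX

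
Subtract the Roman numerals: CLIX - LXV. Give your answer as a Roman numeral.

CLIX = 159
LXV = 65
159 - 65 = 94

XCIV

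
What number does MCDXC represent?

MCDXC: M=1000, CD=400, XC=90
1000 + 400 + 90 = 1490

1490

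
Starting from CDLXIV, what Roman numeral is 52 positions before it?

CDLXIV = 464
464 - 52 = 412

CDXII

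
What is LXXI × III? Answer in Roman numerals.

LXXI = 71
III = 3
71 × 3 = 213

CCXIII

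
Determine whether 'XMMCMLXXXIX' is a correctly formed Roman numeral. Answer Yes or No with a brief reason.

'XMMCMLXXXIX': Invalid subtractive combination: XM

No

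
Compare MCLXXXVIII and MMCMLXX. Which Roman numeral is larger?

MCLXXXVIII = 1188
MMCMLXX = 2970
2970 is larger

MMCMLXX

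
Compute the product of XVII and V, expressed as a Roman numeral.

XVII = 17
V = 5
17 × 5 = 85

LXXXV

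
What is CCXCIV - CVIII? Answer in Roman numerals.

CCXCIV = 294
CVIII = 108
294 - 108 = 186

CLXXXVI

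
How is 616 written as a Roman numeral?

Convert 616 to Roman numerals:
  616 contains 1×500 (D)
  116 contains 1×100 (C)
  16 contains 1×10 (X)
  6 contains 1×5 (V)
  1 contains 1×1 (I)

DCXVI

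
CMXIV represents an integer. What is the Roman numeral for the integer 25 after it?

CMXIV = 914
914 + 25 = 939

CMXXXIX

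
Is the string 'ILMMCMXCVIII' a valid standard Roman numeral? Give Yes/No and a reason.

'ILMMCMXCVIII': Invalid subtractive combination: IL

No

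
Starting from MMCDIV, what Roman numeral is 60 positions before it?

MMCDIV = 2404
2404 - 60 = 2344

MMCCCXLIV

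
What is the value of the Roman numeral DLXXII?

DLXXII: D=500, L=50, X=10, X=10, I=1, I=1
500 + 50 + 10 + 10 + 1 + 1 = 572

572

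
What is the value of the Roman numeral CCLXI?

CCLXI: C=100, C=100, L=50, X=10, I=1
100 + 100 + 50 + 10 + 1 = 261

261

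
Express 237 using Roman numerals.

Convert 237 to Roman numerals:
  237 contains 2×100 (CC)
  37 contains 3×10 (XXX)
  7 contains 1×5 (V)
  2 contains 2×1 (II)

CCXXXVII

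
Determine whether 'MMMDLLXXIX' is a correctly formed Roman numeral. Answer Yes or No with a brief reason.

'MMMDLLXXIX': L should not appear more than once

No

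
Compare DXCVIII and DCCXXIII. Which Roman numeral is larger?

DXCVIII = 598
DCCXXIII = 723
723 is larger

DCCXXIII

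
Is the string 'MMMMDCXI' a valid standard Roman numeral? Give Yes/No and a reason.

'MMMMDCXI': More than 3 consecutive M's

No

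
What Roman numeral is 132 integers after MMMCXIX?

MMMCXIX = 3119
3119 + 132 = 3251

MMMCCLI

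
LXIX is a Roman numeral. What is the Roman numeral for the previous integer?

LXIX = 69; previous is 68

LXVIII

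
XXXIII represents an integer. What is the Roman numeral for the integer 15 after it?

XXXIII = 33
33 + 15 = 48

XLVIII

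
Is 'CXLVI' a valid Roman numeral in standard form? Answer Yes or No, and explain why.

'CXLVI': Check the rules: uses only the symbols I, V, X, L, C, D, M; no symbol is repeated more than three times in a row; V, L and D each appear at most once; the only place a smaller symbol precedes a larger one is the allowed subtractive pair XL, the symbol right after such a pair (if any) is smaller than the pair's first symbol, and otherwise the values never increase from left to right. Value: C (100) + XL (40) + V (5) + I (1) = 146. So it is a valid standard Roman numeral.

Yes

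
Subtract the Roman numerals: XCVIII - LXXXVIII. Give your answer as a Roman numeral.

XCVIII = 98
LXXXVIII = 88
98 - 88 = 10

X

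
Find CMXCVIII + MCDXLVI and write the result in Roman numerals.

CMXCVIII = 998
MCDXLVI = 1446
998 + 1446 = 2444

MMCDXLIV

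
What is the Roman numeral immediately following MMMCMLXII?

MMMCMLXII = 3962, so the next integer is 3962 + 1 = 3963

MMMCMLXIII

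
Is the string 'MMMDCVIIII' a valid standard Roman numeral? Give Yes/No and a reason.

'MMMDCVIIII': More than 3 consecutive I's

No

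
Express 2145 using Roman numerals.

Convert 2145 to Roman numerals:
  2145 contains 2×1000 (MM)
  145 contains 1×100 (C)
  45 contains 1×40 (XL)
  5 contains 1×5 (V)

MMCXLV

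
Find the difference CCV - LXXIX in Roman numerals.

CCV = 205
LXXIX = 79
205 - 79 = 126

CXXVI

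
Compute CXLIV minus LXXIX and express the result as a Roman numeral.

CXLIV = 144
LXXIX = 79
144 - 79 = 65

LXV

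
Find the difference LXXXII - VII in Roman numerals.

LXXXII = 82
VII = 7
82 - 7 = 75

LXXV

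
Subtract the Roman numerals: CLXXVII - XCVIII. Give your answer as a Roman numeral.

CLXXVII = 177
XCVIII = 98
177 - 98 = 79

LXXIX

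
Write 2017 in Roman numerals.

Convert 2017 to Roman numerals:
  2017 contains 2×1000 (MM)
  17 contains 1×10 (X)
  7 contains 1×5 (V)
  2 contains 2×1 (II)

MMXVII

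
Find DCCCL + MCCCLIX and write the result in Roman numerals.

DCCCL = 850
MCCCLIX = 1359
850 + 1359 = 2209

MMCCIX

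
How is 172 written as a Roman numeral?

Convert 172 to Roman numerals:
  172 contains 1×100 (C)
  72 contains 1×50 (L)
  22 contains 2×10 (XX)
  2 contains 2×1 (II)

CLXXII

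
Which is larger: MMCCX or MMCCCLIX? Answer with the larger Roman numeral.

MMCCX = 2210
MMCCCLIX = 2359
2359 is larger

MMCCCLIX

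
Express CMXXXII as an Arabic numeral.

CMXXXII: CM=900, X=10, X=10, X=10, I=1, I=1
900 + 10 + 10 + 10 + 1 + 1 = 932

932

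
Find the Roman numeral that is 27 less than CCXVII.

CCXVII = 217
217 - 27 = 190

CXC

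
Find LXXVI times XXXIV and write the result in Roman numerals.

LXXVI = 76
XXXIV = 34
76 × 34 = 2584

MMDLXXXIV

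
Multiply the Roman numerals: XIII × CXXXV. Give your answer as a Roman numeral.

XIII = 13
CXXXV = 135
13 × 135 = 1755

MDCCLV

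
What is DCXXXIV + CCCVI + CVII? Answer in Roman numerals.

DCXXXIV = 634, CCCVI = 306, CVII = 107
634 + 306 = 940
940 + 107 = 1047

MXLVII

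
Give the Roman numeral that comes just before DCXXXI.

DCXXXI = 631, so the previous integer is 631 - 1 = 630

DCXXX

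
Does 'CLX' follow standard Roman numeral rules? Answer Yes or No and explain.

'CLX': Check the rules: uses only the symbols I, V, X, L, C, D, M; no symbol is repeated more than three times in a row; V, L and D each appear at most once; no smaller symbol precedes a larger one (values never increase from left to right). Value: C (100) + L (50) + X (10) = 160. So it is a valid standard Roman numeral.

Yes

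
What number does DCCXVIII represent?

DCCXVIII: D=500, C=100, C=100, X=10, V=5, I=1, I=1, I=1
500 + 100 + 100 + 10 + 5 + 1 + 1 + 1 = 718

718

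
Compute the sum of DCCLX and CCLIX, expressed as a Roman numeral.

DCCLX = 760
CCLIX = 259
760 + 259 = 1019

MXIX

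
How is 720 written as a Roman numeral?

Convert 720 to Roman numerals:
  720 contains 1×500 (D)
  220 contains 2×100 (CC)
  20 contains 2×10 (XX)

DCCXX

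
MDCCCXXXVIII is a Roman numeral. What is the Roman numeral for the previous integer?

MDCCCXXXVIII = 1838, so the previous integer is 1838 - 1 = 1837

MDCCCXXXVII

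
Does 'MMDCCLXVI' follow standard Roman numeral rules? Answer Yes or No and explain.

'MMDCCLXVI': Check the rules: uses only the symbols I, V, X, L, C, D, M; no symbol is repeated more than three times in a row; V, L and D each appear at most once; no smaller symbol precedes a larger one (values never increase from left to right). Value: M (1000) + M (1000) + D (500) + C (100) + C (100) + L (50) + X (10) + V (5) + I (1) = 2766. So it is a valid standard Roman numeral.

Yes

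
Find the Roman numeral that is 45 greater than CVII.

CVII = 107
107 + 45 = 152

CLII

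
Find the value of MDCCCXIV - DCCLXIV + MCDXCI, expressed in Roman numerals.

MDCCCXIV = 1814, DCCLXIV = 764, MCDXCI = 1491
1814 - 764 = 1050
1050 + 1491 = 2541

MMDXLI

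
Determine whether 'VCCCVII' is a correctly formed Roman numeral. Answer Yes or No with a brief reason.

'VCCCVII': V should not appear more than once

No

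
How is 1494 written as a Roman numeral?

Convert 1494 to Roman numerals:
  1494 contains 1×1000 (M)
  494 contains 1×400 (CD)
  94 contains 1×90 (XC)
  4 contains 1×4 (IV)

MCDXCIV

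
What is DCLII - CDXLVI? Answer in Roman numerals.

DCLII = 652
CDXLVI = 446
652 - 446 = 206

CCVI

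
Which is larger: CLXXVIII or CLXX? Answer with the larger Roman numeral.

CLXXVIII = 178
CLXX = 170
178 is larger

CLXXVIII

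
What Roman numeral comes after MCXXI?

MCXXI = 1121, so the next integer is 1121 + 1 = 1122

MCXXII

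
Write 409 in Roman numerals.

Convert 409 to Roman numerals:
  409 contains 1×400 (CD)
  9 contains 1×9 (IX)

CDIX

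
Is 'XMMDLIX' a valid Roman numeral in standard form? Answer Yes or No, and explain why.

'XMMDLIX': Invalid subtractive combination: XM

No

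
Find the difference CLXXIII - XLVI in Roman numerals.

CLXXIII = 173
XLVI = 46
173 - 46 = 127

CXXVII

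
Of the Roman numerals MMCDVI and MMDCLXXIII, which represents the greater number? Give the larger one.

MMCDVI = 2406
MMDCLXXIII = 2673
2673 is larger

MMDCLXXIII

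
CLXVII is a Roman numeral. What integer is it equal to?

CLXVII: C=100, L=50, X=10, V=5, I=1, I=1
100 + 50 + 10 + 5 + 1 + 1 = 167

167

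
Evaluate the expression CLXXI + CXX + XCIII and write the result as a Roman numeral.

CLXXI = 171, CXX = 120, XCIII = 93
171 + 120 = 291
291 + 93 = 384

CCCLXXXIV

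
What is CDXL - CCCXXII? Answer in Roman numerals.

CDXL = 440
CCCXXII = 322
440 - 322 = 118

CXVIII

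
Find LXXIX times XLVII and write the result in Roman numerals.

LXXIX = 79
XLVII = 47
79 × 47 = 3713

MMMDCCXIII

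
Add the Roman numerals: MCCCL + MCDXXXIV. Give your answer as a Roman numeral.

MCCCL = 1350
MCDXXXIV = 1434
1350 + 1434 = 2784

MMDCCLXXXIV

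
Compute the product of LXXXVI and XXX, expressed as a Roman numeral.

LXXXVI = 86
XXX = 30
86 × 30 = 2580

MMDLXXX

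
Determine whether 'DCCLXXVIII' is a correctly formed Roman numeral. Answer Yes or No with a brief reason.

'DCCLXXVIII': Check the rules: uses only the symbols I, V, X, L, C, D, M; no symbol is repeated more than three times in a row; V, L and D each appear at most once; no smaller symbol precedes a larger one (values never increase from left to right). Value: D (500) + C (100) + C (100) + L (50) + X (10) + X (10) + V (5) + I (1) + I (1) + I (1) = 778. So it is a valid standard Roman numeral.

Yes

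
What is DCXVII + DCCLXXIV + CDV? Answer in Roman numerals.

DCXVII = 617, DCCLXXIV = 774, CDV = 405
617 + 774 = 1391
1391 + 405 = 1796

MDCCXCVI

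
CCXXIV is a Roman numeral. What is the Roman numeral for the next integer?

CCXXIV = 224, so the next integer is 224 + 1 = 225

CCXXV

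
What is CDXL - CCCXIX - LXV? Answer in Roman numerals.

CDXL = 440, CCCXIX = 319, LXV = 65
440 - 319 = 121
121 - 65 = 56

LVI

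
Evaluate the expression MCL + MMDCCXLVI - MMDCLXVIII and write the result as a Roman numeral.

MCL = 1150, MMDCCXLVI = 2746, MMDCLXVIII = 2668
1150 + 2746 = 3896
3896 - 2668 = 1228

MCCXXVIII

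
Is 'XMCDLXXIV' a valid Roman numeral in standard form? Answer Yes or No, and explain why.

'XMCDLXXIV': Invalid subtractive combination: XM

No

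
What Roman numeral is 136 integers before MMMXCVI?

MMMXCVI = 3096
3096 - 136 = 2960

MMCMLX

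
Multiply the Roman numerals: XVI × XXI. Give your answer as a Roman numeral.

XVI = 16
XXI = 21
16 × 21 = 336

CCCXXXVI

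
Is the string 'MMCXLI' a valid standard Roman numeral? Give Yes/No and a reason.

'MMCXLI': Check the rules: uses only the symbols I, V, X, L, C, D, M; no symbol is repeated more than three times in a row; V, L and D each appear at most once; the only place a smaller symbol precedes a larger one is the allowed subtractive pair XL, the symbol right after such a pair (if any) is smaller than the pair's first symbol, and otherwise the values never increase from left to right. Value: M (1000) + M (1000) + C (100) + XL (40) + I (1) = 2141. So it is a valid standard Roman numeral.

Yes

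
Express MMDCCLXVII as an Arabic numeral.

MMDCCLXVII: M=1000, M=1000, D=500, C=100, C=100, L=50, X=10, V=5, I=1, I=1
1000 + 1000 + 500 + 100 + 100 + 50 + 10 + 5 + 1 + 1 = 2767

2767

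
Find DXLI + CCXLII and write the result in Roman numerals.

DXLI = 541
CCXLII = 242
541 + 242 = 783

DCCLXXXIII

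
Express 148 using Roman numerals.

Convert 148 to Roman numerals:
  148 contains 1×100 (C)
  48 contains 1×40 (XL)
  8 contains 1×5 (V)
  3 contains 3×1 (III)

CXLVIII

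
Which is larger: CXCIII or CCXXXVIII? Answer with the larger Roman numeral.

CXCIII = 193
CCXXXVIII = 238
238 is larger

CCXXXVIII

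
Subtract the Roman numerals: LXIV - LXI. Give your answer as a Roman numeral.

LXIV = 64
LXI = 61
64 - 61 = 3

III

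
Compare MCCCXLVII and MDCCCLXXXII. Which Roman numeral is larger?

MCCCXLVII = 1347
MDCCCLXXXII = 1882
1882 is larger

MDCCCLXXXII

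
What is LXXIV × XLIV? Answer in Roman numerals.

LXXIV = 74
XLIV = 44
74 × 44 = 3256

MMMCCLVI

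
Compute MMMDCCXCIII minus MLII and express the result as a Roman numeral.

MMMDCCXCIII = 3793
MLII = 1052
3793 - 1052 = 2741

MMDCCXLI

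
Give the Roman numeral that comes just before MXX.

MXX = 1020; previous is 1019

MXIX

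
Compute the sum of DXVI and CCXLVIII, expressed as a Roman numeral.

DXVI = 516
CCXLVIII = 248
516 + 248 = 764

DCCLXIV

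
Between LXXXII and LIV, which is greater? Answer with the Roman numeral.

LXXXII = 82
LIV = 54
82 is larger

LXXXII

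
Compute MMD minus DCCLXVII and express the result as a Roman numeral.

MMD = 2500
DCCLXVII = 767
2500 - 767 = 1733

MDCCXXXIII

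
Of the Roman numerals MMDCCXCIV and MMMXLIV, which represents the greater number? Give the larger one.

MMDCCXCIV = 2794
MMMXLIV = 3044
3044 is larger

MMMXLIV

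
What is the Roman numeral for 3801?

Convert 3801 to Roman numerals:
  3801 contains 3×1000 (MMM)
  801 contains 1×500 (D)
  301 contains 3×100 (CCC)
  1 contains 1×1 (I)

MMMDCCCI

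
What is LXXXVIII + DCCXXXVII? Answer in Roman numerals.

LXXXVIII = 88
DCCXXXVII = 737
88 + 737 = 825

DCCCXXV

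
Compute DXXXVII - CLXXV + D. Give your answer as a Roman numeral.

DXXXVII = 537, CLXXV = 175, D = 500
537 - 175 = 362
362 + 500 = 862

DCCCLXII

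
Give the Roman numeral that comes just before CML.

CML = 950, so the previous integer is 950 - 1 = 949

CMXLIX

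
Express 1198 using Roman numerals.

Convert 1198 to Roman numerals:
  1198 contains 1×1000 (M)
  198 contains 1×100 (C)
  98 contains 1×90 (XC)
  8 contains 1×5 (V)
  3 contains 3×1 (III)

MCXCVIII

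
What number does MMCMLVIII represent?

MMCMLVIII: M=1000, M=1000, CM=900, L=50, V=5, I=1, I=1, I=1
1000 + 1000 + 900 + 50 + 5 + 1 + 1 + 1 = 2958

2958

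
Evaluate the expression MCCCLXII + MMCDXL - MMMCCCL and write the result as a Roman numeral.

MCCCLXII = 1362, MMCDXL = 2440, MMMCCCL = 3350
1362 + 2440 = 3802
3802 - 3350 = 452

CDLII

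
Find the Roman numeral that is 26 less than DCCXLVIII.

DCCXLVIII = 748
748 - 26 = 722

DCCXXII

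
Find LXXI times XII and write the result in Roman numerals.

LXXI = 71
XII = 12
71 × 12 = 852

DCCCLII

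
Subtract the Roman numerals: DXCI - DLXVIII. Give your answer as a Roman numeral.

DXCI = 591
DLXVIII = 568
591 - 568 = 23

XXIII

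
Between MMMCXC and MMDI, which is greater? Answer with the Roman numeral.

MMMCXC = 3190
MMDI = 2501
3190 is larger

MMMCXC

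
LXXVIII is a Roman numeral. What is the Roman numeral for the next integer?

LXXVIII = 78, so the next integer is 78 + 1 = 79

LXXIX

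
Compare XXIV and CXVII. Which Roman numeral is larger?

XXIV = 24
CXVII = 117
117 is larger

CXVII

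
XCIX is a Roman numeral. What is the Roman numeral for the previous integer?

XCIX = 99, so the previous integer is 99 - 1 = 98

XCVIII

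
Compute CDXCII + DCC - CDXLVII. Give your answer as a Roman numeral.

CDXCII = 492, DCC = 700, CDXLVII = 447
492 + 700 = 1192
1192 - 447 = 745

DCCXLV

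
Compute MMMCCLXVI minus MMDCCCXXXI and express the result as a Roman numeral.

MMMCCLXVI = 3266
MMDCCCXXXI = 2831
3266 - 2831 = 435

CDXXXV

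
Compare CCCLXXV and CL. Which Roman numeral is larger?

CCCLXXV = 375
CL = 150
375 is larger

CCCLXXV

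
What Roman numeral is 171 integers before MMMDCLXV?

MMMDCLXV = 3665
3665 - 171 = 3494

MMMCDXCIV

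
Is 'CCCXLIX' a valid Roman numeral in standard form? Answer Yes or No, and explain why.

'CCCXLIX': Check the rules: uses only the symbols I, V, X, L, C, D, M; no symbol is repeated more than three times in a row; V, L and D each appear at most once; the only places a smaller symbol precedes a larger one are the allowed subtractive pairs XL, IX, the symbol right after such a pair (if any) is smaller than the pair's first symbol, and otherwise the values never increase from left to right. Value: C (100) + C (100) + C (100) + XL (40) + IX (9) = 349. So it is a valid standard Roman numeral.

Yes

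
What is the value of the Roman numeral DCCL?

DCCL: D=500, C=100, C=100, L=50
500 + 100 + 100 + 50 = 750

750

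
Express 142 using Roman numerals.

Convert 142 to Roman numerals:
  142 contains 1×100 (C)
  42 contains 1×40 (XL)
  2 contains 2×1 (II)

CXLII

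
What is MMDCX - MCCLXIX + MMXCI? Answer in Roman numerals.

MMDCX = 2610, MCCLXIX = 1269, MMXCI = 2091
2610 - 1269 = 1341
1341 + 2091 = 3432

MMMCDXXXII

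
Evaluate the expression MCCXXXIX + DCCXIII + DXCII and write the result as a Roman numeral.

MCCXXXIX = 1239, DCCXIII = 713, DXCII = 592
1239 + 713 = 1952
1952 + 592 = 2544

MMDXLIV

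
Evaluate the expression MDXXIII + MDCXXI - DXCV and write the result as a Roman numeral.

MDXXIII = 1523, MDCXXI = 1621, DXCV = 595
1523 + 1621 = 3144
3144 - 595 = 2549

MMDXLIX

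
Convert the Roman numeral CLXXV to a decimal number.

CLXXV: C=100, L=50, X=10, X=10, V=5
100 + 50 + 10 + 10 + 5 = 175

175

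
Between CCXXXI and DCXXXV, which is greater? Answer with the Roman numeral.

CCXXXI = 231
DCXXXV = 635
635 is larger

DCXXXV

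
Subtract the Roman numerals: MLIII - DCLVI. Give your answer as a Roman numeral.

MLIII = 1053
DCLVI = 656
1053 - 656 = 397

CCCXCVII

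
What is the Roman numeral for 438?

Convert 438 to Roman numerals:
  438 contains 1×400 (CD)
  38 contains 3×10 (XXX)
  8 contains 1×5 (V)
  3 contains 3×1 (III)

CDXXXVIII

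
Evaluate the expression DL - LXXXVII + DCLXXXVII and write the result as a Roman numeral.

DL = 550, LXXXVII = 87, DCLXXXVII = 687
550 - 87 = 463
463 + 687 = 1150

MCL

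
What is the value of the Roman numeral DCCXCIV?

DCCXCIV: D=500, C=100, C=100, XC=90, IV=4
500 + 100 + 100 + 90 + 4 = 794

794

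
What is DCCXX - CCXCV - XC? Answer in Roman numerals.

DCCXX = 720, CCXCV = 295, XC = 90
720 - 295 = 425
425 - 90 = 335

CCCXXXV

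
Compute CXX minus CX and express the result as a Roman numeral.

CXX = 120
CX = 110
120 - 110 = 10

X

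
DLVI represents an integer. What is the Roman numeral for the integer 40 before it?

DLVI = 556
556 - 40 = 516

DXVI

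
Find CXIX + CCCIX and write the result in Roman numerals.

CXIX = 119
CCCIX = 309
119 + 309 = 428

CDXXVIII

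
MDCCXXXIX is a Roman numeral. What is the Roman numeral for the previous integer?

MDCCXXXIX = 1739, so the previous integer is 1739 - 1 = 1738

MDCCXXXVIII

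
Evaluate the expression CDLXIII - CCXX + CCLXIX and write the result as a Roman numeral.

CDLXIII = 463, CCXX = 220, CCLXIX = 269
463 - 220 = 243
243 + 269 = 512

DXII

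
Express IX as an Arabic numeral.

IX: IX=9

9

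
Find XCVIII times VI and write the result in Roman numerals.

XCVIII = 98
VI = 6
98 × 6 = 588

DLXXXVIII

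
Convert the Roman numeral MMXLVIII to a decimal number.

MMXLVIII: M=1000, M=1000, XL=40, V=5, I=1, I=1, I=1
1000 + 1000 + 40 + 5 + 1 + 1 + 1 = 2048

2048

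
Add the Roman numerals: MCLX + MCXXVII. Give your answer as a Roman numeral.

MCLX = 1160
MCXXVII = 1127
1160 + 1127 = 2287

MMCCLXXXVII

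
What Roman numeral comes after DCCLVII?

DCCLVII = 757; next is 758

DCCLVIII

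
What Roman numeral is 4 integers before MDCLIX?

MDCLIX = 1659
1659 - 4 = 1655

MDCLV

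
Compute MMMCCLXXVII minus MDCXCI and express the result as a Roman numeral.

MMMCCLXXVII = 3277
MDCXCI = 1691
3277 - 1691 = 1586

MDLXXXVI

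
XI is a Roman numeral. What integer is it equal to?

XI: X=10, I=1
10 + 1 = 11

11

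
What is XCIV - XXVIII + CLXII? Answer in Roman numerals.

XCIV = 94, XXVIII = 28, CLXII = 162
94 - 28 = 66
66 + 162 = 228

CCXXVIII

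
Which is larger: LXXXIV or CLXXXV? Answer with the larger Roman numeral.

LXXXIV = 84
CLXXXV = 185
185 is larger

CLXXXV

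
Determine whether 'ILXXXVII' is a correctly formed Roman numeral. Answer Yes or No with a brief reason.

'ILXXXVII': Invalid subtractive combination: IL

No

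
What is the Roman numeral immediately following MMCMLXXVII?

MMCMLXXVII = 2977, so the next integer is 2977 + 1 = 2978

MMCMLXXVIII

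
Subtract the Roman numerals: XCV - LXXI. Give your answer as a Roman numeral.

XCV = 95
LXXI = 71
95 - 71 = 24

XXIV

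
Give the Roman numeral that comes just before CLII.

CLII = 152, so the previous integer is 152 - 1 = 151

CLI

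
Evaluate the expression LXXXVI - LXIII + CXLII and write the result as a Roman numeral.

LXXXVI = 86, LXIII = 63, CXLII = 142
86 - 63 = 23
23 + 142 = 165

CLXV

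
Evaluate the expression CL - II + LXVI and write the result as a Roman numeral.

CL = 150, II = 2, LXVI = 66
150 - 2 = 148
148 + 66 = 214

CCXIV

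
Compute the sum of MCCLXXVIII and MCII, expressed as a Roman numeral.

MCCLXXVIII = 1278
MCII = 1102
1278 + 1102 = 2380

MMCCCLXXX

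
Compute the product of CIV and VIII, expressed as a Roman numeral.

CIV = 104
VIII = 8
104 × 8 = 832

DCCCXXXII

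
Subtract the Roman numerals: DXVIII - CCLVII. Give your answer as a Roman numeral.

DXVIII = 518
CCLVII = 257
518 - 257 = 261

CCLXI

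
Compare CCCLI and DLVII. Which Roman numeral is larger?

CCCLI = 351
DLVII = 557
557 is larger

DLVII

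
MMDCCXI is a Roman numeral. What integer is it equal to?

MMDCCXI: M=1000, M=1000, D=500, C=100, C=100, X=10, I=1
1000 + 1000 + 500 + 100 + 100 + 10 + 1 = 2711

2711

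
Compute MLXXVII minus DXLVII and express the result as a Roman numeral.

MLXXVII = 1077
DXLVII = 547
1077 - 547 = 530

DXXX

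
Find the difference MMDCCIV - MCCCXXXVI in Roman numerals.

MMDCCIV = 2704
MCCCXXXVI = 1336
2704 - 1336 = 1368

MCCCLXVIII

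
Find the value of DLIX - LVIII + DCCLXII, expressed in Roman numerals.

DLIX = 559, LVIII = 58, DCCLXII = 762
559 - 58 = 501
501 + 762 = 1263

MCCLXIII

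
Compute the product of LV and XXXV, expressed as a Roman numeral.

LV = 55
XXXV = 35
55 × 35 = 1925

MCMXXV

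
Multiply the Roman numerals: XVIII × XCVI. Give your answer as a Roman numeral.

XVIII = 18
XCVI = 96
18 × 96 = 1728

MDCCXXVIII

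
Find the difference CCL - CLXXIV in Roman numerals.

CCL = 250
CLXXIV = 174
250 - 174 = 76

LXXVI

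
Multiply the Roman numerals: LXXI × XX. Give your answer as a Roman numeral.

LXXI = 71
XX = 20
71 × 20 = 1420

MCDXX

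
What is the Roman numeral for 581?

Convert 581 to Roman numerals:
  581 contains 1×500 (D)
  81 contains 1×50 (L)
  31 contains 3×10 (XXX)
  1 contains 1×1 (I)

DLXXXI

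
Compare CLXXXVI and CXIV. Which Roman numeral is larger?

CLXXXVI = 186
CXIV = 114
186 is larger

CLXXXVI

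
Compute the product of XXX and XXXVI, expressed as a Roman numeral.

XXX = 30
XXXVI = 36
30 × 36 = 1080

MLXXX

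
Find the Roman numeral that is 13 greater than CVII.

CVII = 107
107 + 13 = 120

CXX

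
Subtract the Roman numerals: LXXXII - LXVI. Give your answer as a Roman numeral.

LXXXII = 82
LXVI = 66
82 - 66 = 16

XVI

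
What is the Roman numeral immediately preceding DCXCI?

DCXCI = 691; previous is 690

DCXC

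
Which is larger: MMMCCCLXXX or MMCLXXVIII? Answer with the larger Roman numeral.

MMMCCCLXXX = 3380
MMCLXXVIII = 2178
3380 is larger

MMMCCCLXXX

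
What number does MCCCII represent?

MCCCII: M=1000, C=100, C=100, C=100, I=1, I=1
1000 + 100 + 100 + 100 + 1 + 1 = 1302

1302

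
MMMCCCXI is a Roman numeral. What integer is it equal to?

MMMCCCXI: M=1000, M=1000, M=1000, C=100, C=100, C=100, X=10, I=1
1000 + 1000 + 1000 + 100 + 100 + 100 + 10 + 1 = 3311

3311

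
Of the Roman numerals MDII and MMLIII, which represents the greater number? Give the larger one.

MDII = 1502
MMLIII = 2053
2053 is larger

MMLIII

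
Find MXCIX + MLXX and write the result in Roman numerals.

MXCIX = 1099
MLXX = 1070
1099 + 1070 = 2169

MMCLXIX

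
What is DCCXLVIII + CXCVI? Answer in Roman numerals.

DCCXLVIII = 748
CXCVI = 196
748 + 196 = 944

CMXLIV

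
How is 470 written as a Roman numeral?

Convert 470 to Roman numerals:
  470 contains 1×400 (CD)
  70 contains 1×50 (L)
  20 contains 2×10 (XX)

CDLXX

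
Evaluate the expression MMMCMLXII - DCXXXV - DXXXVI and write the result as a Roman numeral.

MMMCMLXII = 3962, DCXXXV = 635, DXXXVI = 536
3962 - 635 = 3327
3327 - 536 = 2791

MMDCCXCI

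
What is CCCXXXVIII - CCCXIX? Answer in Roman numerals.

CCCXXXVIII = 338
CCCXIX = 319
338 - 319 = 19

XIX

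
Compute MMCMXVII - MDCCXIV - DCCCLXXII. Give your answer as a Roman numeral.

MMCMXVII = 2917, MDCCXIV = 1714, DCCCLXXII = 872
2917 - 1714 = 1203
1203 - 872 = 331

CCCXXXI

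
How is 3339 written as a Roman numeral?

Convert 3339 to Roman numerals:
  3339 contains 3×1000 (MMM)
  339 contains 3×100 (CCC)
  39 contains 3×10 (XXX)
  9 contains 1×9 (IX)

MMMCCCXXXIX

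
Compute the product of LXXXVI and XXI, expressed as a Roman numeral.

LXXXVI = 86
XXI = 21
86 × 21 = 1806

MDCCCVI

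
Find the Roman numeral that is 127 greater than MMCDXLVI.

MMCDXLVI = 2446
2446 + 127 = 2573

MMDLXXIII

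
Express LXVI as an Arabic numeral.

LXVI: L=50, X=10, V=5, I=1
50 + 10 + 5 + 1 = 66

66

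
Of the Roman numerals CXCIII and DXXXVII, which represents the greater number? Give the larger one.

CXCIII = 193
DXXXVII = 537
537 is larger

DXXXVII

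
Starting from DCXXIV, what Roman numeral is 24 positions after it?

DCXXIV = 624
624 + 24 = 648

DCXLVIII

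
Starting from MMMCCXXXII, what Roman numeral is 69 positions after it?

MMMCCXXXII = 3232
3232 + 69 = 3301

MMMCCCI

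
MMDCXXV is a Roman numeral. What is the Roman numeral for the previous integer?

MMDCXXV = 2625, so the previous integer is 2625 - 1 = 2624

MMDCXXIV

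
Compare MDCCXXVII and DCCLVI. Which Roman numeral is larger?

MDCCXXVII = 1727
DCCLVI = 756
1727 is larger

MDCCXXVII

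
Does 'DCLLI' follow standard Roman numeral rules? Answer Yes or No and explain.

'DCLLI': L should not appear more than once

No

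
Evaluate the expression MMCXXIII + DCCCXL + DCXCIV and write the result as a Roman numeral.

MMCXXIII = 2123, DCCCXL = 840, DCXCIV = 694
2123 + 840 = 2963
2963 + 694 = 3657

MMMDCLVII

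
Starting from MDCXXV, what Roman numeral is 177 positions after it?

MDCXXV = 1625
1625 + 177 = 1802

MDCCCII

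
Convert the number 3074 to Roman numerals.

Convert 3074 to Roman numerals:
  3074 contains 3×1000 (MMM)
  74 contains 1×50 (L)
  24 contains 2×10 (XX)
  4 contains 1×4 (IV)

MMMLXXIV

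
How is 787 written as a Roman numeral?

Convert 787 to Roman numerals:
  787 contains 1×500 (D)
  287 contains 2×100 (CC)
  87 contains 1×50 (L)
  37 contains 3×10 (XXX)
  7 contains 1×5 (V)
  2 contains 2×1 (II)

DCCLXXXVII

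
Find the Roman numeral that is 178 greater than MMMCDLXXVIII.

MMMCDLXXVIII = 3478
3478 + 178 = 3656

MMMDCLVI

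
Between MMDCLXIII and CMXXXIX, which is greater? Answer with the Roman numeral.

MMDCLXIII = 2663
CMXXXIX = 939
2663 is larger

MMDCLXIII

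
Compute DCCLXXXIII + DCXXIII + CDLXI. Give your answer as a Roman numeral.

DCCLXXXIII = 783, DCXXIII = 623, CDLXI = 461
783 + 623 = 1406
1406 + 461 = 1867

MDCCCLXVII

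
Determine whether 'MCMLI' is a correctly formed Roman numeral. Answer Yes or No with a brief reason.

'MCMLI': Check the rules: uses only the symbols I, V, X, L, C, D, M; no symbol is repeated more than three times in a row; V, L and D each appear at most once; the only place a smaller symbol precedes a larger one is the allowed subtractive pair CM, the symbol right after such a pair (if any) is smaller than the pair's first symbol, and otherwise the values never increase from left to right. Value: M (1000) + CM (900) + L (50) + I (1) = 1951. So it is a valid standard Roman numeral.

Yes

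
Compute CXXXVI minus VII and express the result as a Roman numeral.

CXXXVI = 136
VII = 7
136 - 7 = 129

CXXIX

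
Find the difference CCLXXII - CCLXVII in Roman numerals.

CCLXXII = 272
CCLXVII = 267
272 - 267 = 5

V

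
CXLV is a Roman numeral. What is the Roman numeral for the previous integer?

CXLV = 145, so the previous integer is 145 - 1 = 144

CXLIV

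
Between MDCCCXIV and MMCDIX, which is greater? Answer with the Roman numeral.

MDCCCXIV = 1814
MMCDIX = 2409
2409 is larger

MMCDIX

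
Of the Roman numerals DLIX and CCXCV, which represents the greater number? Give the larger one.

DLIX = 559
CCXCV = 295
559 is larger

DLIX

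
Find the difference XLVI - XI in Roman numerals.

XLVI = 46
XI = 11
46 - 11 = 35

XXXV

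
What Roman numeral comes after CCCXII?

CCCXII = 312, so the next integer is 312 + 1 = 313

CCCXIII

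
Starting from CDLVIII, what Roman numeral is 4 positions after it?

CDLVIII = 458
458 + 4 = 462

CDLXII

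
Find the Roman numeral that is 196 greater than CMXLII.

CMXLII = 942
942 + 196 = 1138

MCXXXVIII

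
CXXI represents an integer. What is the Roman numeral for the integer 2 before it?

CXXI = 121
121 - 2 = 119

CXIX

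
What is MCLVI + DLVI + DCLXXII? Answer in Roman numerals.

MCLVI = 1156, DLVI = 556, DCLXXII = 672
1156 + 556 = 1712
1712 + 672 = 2384

MMCCCLXXXIV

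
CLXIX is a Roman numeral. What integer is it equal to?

CLXIX: C=100, L=50, X=10, IX=9
100 + 50 + 10 + 9 = 169

169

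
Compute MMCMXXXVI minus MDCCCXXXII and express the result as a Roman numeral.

MMCMXXXVI = 2936
MDCCCXXXII = 1832
2936 - 1832 = 1104

MCIV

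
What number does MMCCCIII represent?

MMCCCIII: M=1000, M=1000, C=100, C=100, C=100, I=1, I=1, I=1
1000 + 1000 + 100 + 100 + 100 + 1 + 1 + 1 = 2303

2303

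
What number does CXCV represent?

CXCV: C=100, XC=90, V=5
100 + 90 + 5 = 195

195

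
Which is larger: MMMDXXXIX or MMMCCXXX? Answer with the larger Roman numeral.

MMMDXXXIX = 3539
MMMCCXXX = 3230
3539 is larger

MMMDXXXIX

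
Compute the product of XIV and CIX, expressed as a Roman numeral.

XIV = 14
CIX = 109
14 × 109 = 1526

MDXXVI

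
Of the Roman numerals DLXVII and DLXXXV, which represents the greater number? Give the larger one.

DLXVII = 567
DLXXXV = 585
585 is larger

DLXXXV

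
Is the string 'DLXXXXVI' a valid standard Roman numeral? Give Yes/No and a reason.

'DLXXXXVI': More than 3 consecutive X's

No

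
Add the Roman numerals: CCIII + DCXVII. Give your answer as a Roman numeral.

CCIII = 203
DCXVII = 617
203 + 617 = 820

DCCCXX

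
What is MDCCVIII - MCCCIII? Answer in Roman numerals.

MDCCVIII = 1708
MCCCIII = 1303
1708 - 1303 = 405

CDV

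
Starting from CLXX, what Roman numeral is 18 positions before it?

CLXX = 170
170 - 18 = 152

CLII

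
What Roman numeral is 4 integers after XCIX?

XCIX = 99
99 + 4 = 103

CIII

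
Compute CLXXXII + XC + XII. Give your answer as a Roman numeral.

CLXXXII = 182, XC = 90, XII = 12
182 + 90 = 272
272 + 12 = 284

CCLXXXIV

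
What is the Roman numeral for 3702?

Convert 3702 to Roman numerals:
  3702 contains 3×1000 (MMM)
  702 contains 1×500 (D)
  202 contains 2×100 (CC)
  2 contains 2×1 (II)

MMMDCCII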